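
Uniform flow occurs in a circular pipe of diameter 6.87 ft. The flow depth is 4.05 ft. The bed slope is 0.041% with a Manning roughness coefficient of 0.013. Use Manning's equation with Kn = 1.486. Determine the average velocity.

V = 3.54 ft/s

For a circular section of diameter D = 6.87 ft at depth y = 4.05 ft, the central angle is θ = 2 arccos(1 − 2y/D) = 3.502 rad. Then A = (D²/8)(θ − sin θ) = 22.74 ft² and P = Dθ/2 = 12.03 ft.
Hydraulic radius R = A/P = 22.74/12.03 = 1.89 ft.
From Manning's equation, V = (1.486/n) R^(2/3) S^(1/2) = (1.486/0.013) × 1.89^(2/3) × 0.00041^(1/2) = 3.54 ft/s.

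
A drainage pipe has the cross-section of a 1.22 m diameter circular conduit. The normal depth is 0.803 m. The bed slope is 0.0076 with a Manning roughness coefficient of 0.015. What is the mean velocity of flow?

V = 2.9 m/s

For a circular section of diameter D = 1.22 m at depth y = 0.803 m, the central angle is θ = 2 arccos(1 − 2y/D) = 3.785 rad. Then A = (D²/8)(θ − sin θ) = 0.816 m² and P = Dθ/2 = 2.309 m.
Hydraulic radius R = A/P = 0.816/2.309 = 0.3534 m.
From Manning's equation, V = (1/n) R^(2/3) S^(1/2) = (1/0.015) × 0.3534^(2/3) × 0.0076^(1/2) = 2.9 m/s.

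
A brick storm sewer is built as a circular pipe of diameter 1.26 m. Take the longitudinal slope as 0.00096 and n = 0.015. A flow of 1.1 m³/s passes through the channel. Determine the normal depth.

Manning's equation rearranged: A R^(2/3) = nQ / (1·√S) = 0.015 × 1.1 / (√0.00096) = 0.5325.
At y = 0.765 m: A R^(2/3) = 0.3949 — short.
At y = 0.955 m: A R^(2/3) = 0.5328 — ≈ 0.5325.

y_n = 0.955 m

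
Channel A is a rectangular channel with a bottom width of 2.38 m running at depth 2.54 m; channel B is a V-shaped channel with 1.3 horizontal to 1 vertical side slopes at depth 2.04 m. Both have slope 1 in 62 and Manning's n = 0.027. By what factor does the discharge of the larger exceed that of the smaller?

1.12

Channel A: Flow area A = b·y = 2.38 × 2.54 = 6.045 m². Wetted perimeter P = b + 2y = 2.38 + 2×2.54 = 7.46 m. Hydraulic radius R = A/P = 6.045/7.46 = 0.8103 m. Q_A = (1/0.027)·6.045·0.8103^(2/3)·√0.01613 = 24.72 m³/s.
Channel B: For a triangular section with side slope z = 1.3: A = zy² = 1.3×2.04² = 5.41 m²; P = 2y√(1+z²) = 2×2.04×1.64 = 6.692 m. Hydraulic radius R = A/P = 5.41/6.692 = 0.8085 m. Q_B = (1/0.027)·5.41·0.8085^(2/3)·√0.01613 = 22.08 m³/s.
The larger discharge is 24.72 m³/s and the smaller is 22.08 m³/s; the ratio is 1.12.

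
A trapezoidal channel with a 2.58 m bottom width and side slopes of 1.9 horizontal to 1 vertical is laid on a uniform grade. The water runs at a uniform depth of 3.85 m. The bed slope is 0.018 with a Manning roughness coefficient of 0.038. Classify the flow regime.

supercritical

With bottom width b = 2.58 m and side slope z = 1.9: A = (b + zy)y = (2.58 + 1.9×3.85)×3.85 = 38.1 m²; P = b + 2y√(1+z²) = 2.58 + 2×3.85×2.147 = 19.11 m.
Hydraulic radius R = A/P = 38.1/19.11 = 1.993 m.
V = (1/n) R^(2/3) √S = (1/0.038) × 1.993^(2/3) × √0.018 = 5.592 m/s. Hydraulic depth D_h = A/T = 38.1/17.21 = 2.214 m.
Froude number Fr = V/√(g·D_h) = 5.592/√(9.81×2.214) = 1.2, which is greater than 1, so the flow is supercritical.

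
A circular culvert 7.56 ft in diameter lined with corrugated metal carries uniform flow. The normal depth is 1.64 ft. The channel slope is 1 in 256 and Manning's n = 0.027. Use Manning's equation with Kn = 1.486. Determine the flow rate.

For a circular section of diameter D = 7.56 ft at depth y = 1.64 ft, the central angle is θ = 2 arccos(1 − 2y/D) = 1.938 rad. Then A = (D²/8)(θ − sin θ) = 7.177 ft² and P = Dθ/2 = 7.326 ft.
Hydraulic radius R = A/P = 7.177/7.326 = 0.9798 ft.
Manning's equation: Q = (1.486/n) A R^(2/3) S^(1/2) = (1.486/0.027) × 7.177 × 0.9798^(2/3) × 0.003906^(1/2) = 24.4 ft³/s.

Q = 24.4 ft³/s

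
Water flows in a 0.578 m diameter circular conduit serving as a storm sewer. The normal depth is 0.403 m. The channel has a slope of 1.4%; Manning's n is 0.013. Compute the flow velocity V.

For a circular section of diameter D = 0.578 m at depth y = 0.403 m, the central angle is θ = 2 arccos(1 − 2y/D) = 3.953 rad. Then A = (D²/8)(θ − sin θ) = 0.1953 m² and P = Dθ/2 = 1.142 m.
Hydraulic radius R = A/P = 0.1953/1.142 = 0.171 m.
From Manning's equation, V = (1/n) R^(2/3) S^(1/2) = (1/0.013) × 0.171^(2/3) × 0.014^(1/2) = 2.8 m/s.

V = 2.8 m/s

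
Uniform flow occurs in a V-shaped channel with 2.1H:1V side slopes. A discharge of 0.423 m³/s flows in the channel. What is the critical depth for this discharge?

y_c = 0.383 m

At critical depth, Q² T / (g A³) = 1, i.e. A³/T = Q²/g = 0.423²/9.81 = 0.01824.
Try y = 0.42 m: A³/T = 0.02882 — over.
Try y = 0.307 m: A³/T = 0.006013 — short.
Try y = 0.383 m: A³/T = 0.01817 — matches.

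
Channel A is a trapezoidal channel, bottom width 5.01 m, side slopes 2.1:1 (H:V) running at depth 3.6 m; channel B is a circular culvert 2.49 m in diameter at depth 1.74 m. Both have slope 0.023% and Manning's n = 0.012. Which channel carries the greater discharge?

channel A

Channel A: With bottom width b = 5.01 m and side slope z = 2.1: A = (b + zy)y = (5.01 + 2.1×3.6)×3.6 = 45.25 m²; P = b + 2y√(1+z²) = 5.01 + 2×3.6×2.326 = 21.76 m. Hydraulic radius R = A/P = 45.25/21.76 = 2.08 m. Q_A = (1/0.012)·45.25·2.08^(2/3)·√0.00023 = 93.19 m³/s.
Channel B: For a circular section of diameter D = 2.49 m at depth y = 1.74 m, the central angle is θ = 2 arccos(1 − 2y/D) = 3.959 rad. Then A = (D²/8)(θ − sin θ) = 3.634 m² and P = Dθ/2 = 4.929 m. Hydraulic radius R = A/P = 3.634/4.929 = 0.7372 m. Q_B = (1/0.012)·3.634·0.7372^(2/3)·√0.00023 = 3.748 m³/s.
Q_A = 93.19 m³/s vs Q_B = 3.748 m³/s, so channel A carries more.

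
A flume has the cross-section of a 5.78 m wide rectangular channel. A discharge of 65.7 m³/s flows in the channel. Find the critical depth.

y_c = 2.36 m

For a rectangular channel, critical depth y_c = (q²/g)^(1/3) where q = Q/b = 65.7/5.78 = 11.37 m²/s.
So y_c = (11.37²/9.81)^(1/3) = 2.36 m.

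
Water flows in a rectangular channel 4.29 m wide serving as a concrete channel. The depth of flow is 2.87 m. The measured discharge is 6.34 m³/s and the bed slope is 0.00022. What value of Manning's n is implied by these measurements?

Flow area A = b·y = 4.29 × 2.87 = 12.31 m². Wetted perimeter P = b + 2y = 4.29 + 2×2.87 = 10.03 m.
Hydraulic radius R = A/P = 12.31/10.03 = 1.228 m.
Rearranging Manning's equation: n = (1/Q) A R^(2/3) S^(1/2) = (1/6.34) × 12.31 × 1.228^(2/3) × √0.00022 = 0.033.

n = 0.033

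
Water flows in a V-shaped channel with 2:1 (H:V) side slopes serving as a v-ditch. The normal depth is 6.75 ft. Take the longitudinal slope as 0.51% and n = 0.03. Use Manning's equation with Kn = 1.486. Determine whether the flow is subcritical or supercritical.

subcritical

For a triangular section with side slope z = 2: A = zy² = 2×6.75² = 91.12 ft²; P = 2y√(1+z²) = 2×6.75×2.236 = 30.19 ft.
Hydraulic radius R = A/P = 91.12/30.19 = 3.019 ft.
V = (1.486/n) R^(2/3) √S = (1.486/0.03) × 3.019^(2/3) × √0.0051 = 7.389 ft/s. Hydraulic depth D_h = A/T = 91.12/27 = 3.375 ft.
Froude number Fr = V/√(g·D_h) = 7.389/√(32.2×3.375) = 0.709, which is less than 1, so the flow is subcritical.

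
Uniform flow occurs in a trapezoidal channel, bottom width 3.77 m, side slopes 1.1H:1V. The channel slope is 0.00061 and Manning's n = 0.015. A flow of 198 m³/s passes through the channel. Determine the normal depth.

y_n = 5.87 m

Manning's equation rearranged: A R^(2/3) = nQ / (1·√S) = 0.015 × 198 / (√0.00061) = 120.3.
At y = 4.36 m: A R^(2/3) = 63.79 — too small.
At y = 5.87 m: A R^(2/3) = 120.1 — close enough.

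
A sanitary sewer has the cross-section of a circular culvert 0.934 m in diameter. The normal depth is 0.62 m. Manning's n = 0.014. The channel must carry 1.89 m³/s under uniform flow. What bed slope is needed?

S = 0.0171

For a circular section of diameter D = 0.934 m at depth y = 0.62 m, the central angle is θ = 2 arccos(1 − 2y/D) = 3.809 rad. Then A = (D²/8)(θ − sin θ) = 0.4829 m² and P = Dθ/2 = 1.779 m.
Hydraulic radius R = A/P = 0.4829/1.779 = 0.2714 m.
From Manning's equation, S = [nQ / (1 A R^(2/3))]² = [0.014 × 1.89 / (1 × 0.4829 × 0.2714^(2/3))]² = 0.0171.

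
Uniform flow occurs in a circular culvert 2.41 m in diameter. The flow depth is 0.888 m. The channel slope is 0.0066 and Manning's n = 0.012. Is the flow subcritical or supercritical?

supercritical

For a circular section of diameter D = 2.41 m at depth y = 0.888 m, the central angle is θ = 2 arccos(1 − 2y/D) = 2.609 rad. Then A = (D²/8)(θ − sin θ) = 1.526 m² and P = Dθ/2 = 3.144 m.
Hydraulic radius R = A/P = 1.526/3.144 = 0.4853 m.
V = (1/n) R^(2/3) √S = (1/0.012) × 0.4853^(2/3) × √0.0066 = 4.181 m/s. Hydraulic depth D_h = A/T = 1.526/2.325 = 0.6562 m.
Froude number Fr = V/√(g·D_h) = 4.181/√(9.81×0.6562) = 1.65, which is greater than 1, so the flow is supercritical.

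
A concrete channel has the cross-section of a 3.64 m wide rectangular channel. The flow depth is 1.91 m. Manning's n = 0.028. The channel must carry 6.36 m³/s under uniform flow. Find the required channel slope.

S = 0.000721

Flow area A = b·y = 3.64 × 1.91 = 6.952 m². Wetted perimeter P = b + 2y = 3.64 + 2×1.91 = 7.46 m.
Hydraulic radius R = A/P = 6.952/7.46 = 0.932 m.
From Manning's equation, S = [nQ / (1 A R^(2/3))]² = [0.028 × 6.36 / (1 × 6.952 × 0.932^(2/3))]² = 0.000721.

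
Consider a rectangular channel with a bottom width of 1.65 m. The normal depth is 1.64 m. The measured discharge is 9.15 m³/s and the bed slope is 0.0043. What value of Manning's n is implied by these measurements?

n = 0.013

Flow area A = b·y = 1.65 × 1.64 = 2.706 m². Wetted perimeter P = b + 2y = 1.65 + 2×1.64 = 4.93 m.
Hydraulic radius R = A/P = 2.706/4.93 = 0.5489 m.
Rearranging Manning's equation: n = (1/Q) A R^(2/3) S^(1/2) = (1/9.15) × 2.706 × 0.5489^(2/3) × √0.0043 = 0.013.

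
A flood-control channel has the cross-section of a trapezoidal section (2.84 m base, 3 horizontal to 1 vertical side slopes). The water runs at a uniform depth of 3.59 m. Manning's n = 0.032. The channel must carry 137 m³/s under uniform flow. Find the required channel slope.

With bottom width b = 2.84 m and side slope z = 3: A = (b + zy)y = (2.84 + 3×3.59)×3.59 = 48.86 m²; P = b + 2y√(1+z²) = 2.84 + 2×3.59×3.162 = 25.55 m.
Hydraulic radius R = A/P = 48.86/25.55 = 1.913 m.
From Manning's equation, S = [nQ / (1 A R^(2/3))]² = [0.032 × 137 / (1 × 48.86 × 1.913^(2/3))]² = 0.00339.

S = 0.00339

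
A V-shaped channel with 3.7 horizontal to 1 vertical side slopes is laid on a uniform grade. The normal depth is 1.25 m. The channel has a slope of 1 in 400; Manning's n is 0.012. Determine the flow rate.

For a triangular section with side slope z = 3.7: A = zy² = 3.7×1.25² = 5.781 m²; P = 2y√(1+z²) = 2×1.25×3.833 = 9.582 m.
Hydraulic radius R = A/P = 5.781/9.582 = 0.6034 m.
Manning's equation: Q = (1/n) A R^(2/3) S^(1/2) = (1/0.012) × 5.781 × 0.6034^(2/3) × 0.0025^(1/2) = 17.2 m³/s.

Q = 17.2 m³/s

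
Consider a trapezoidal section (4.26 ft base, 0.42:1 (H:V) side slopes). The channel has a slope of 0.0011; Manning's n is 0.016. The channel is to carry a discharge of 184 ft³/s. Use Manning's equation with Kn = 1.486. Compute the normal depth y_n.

y_n = 5.4 ft

Manning's equation rearranged: A R^(2/3) = nQ / (1.486·√S) = 0.016 × 184 / (1.486 × √0.0011) = 59.73.
At y = 6.89 ft: A R^(2/3) = 92.39 — high.
At y = 3.87 ft: A R^(2/3) = 33.7 — low.
At y = 5.4 ft: A R^(2/3) = 59.75 — ≈ 59.73.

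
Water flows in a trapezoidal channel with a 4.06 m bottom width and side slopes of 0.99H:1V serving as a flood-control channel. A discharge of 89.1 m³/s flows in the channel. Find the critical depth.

y_c = 2.88 m

At critical depth, Q² T / (g A³) = 1, i.e. A³/T = Q²/g = 89.1²/9.81 = 809.3.
Try y = 2.42 m: A³/T = 430.8 — low.
Try y = 3.55 m: A³/T = 1753 — high.
Try y = 2.88 m: A³/T = 807.8 — ≈ 809.3.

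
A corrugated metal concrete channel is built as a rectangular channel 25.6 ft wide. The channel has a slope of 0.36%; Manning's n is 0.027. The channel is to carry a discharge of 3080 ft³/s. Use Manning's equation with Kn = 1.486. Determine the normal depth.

Manning's equation rearranged: A R^(2/3) = nQ / (1.486·√S) = 0.027 × 3080 / (1.486 × √0.0036) = 932.7.
At y = 12.1 ft: A R^(2/3) = 1048 — over.
At y = 7.66 ft: A R^(2/3) = 557.4 — short.
At y = 11.1 ft: A R^(2/3) = 932.5 — close enough.

y_n = 11.1 ft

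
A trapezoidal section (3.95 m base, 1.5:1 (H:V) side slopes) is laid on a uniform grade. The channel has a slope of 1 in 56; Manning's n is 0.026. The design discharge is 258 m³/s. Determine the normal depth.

y_n = 3.5 m

Manning's equation rearranged: A R^(2/3) = nQ / (1·√S) = 0.026 × 258 / (√0.01786) = 50.2.
Try y = 2.84 m: A R^(2/3) = 32.47 — short.
Try y = 3.95 m: A R^(2/3) = 64.86 — over.
Try y = 3.5 m: A R^(2/3) = 50.14 — ≈ 50.2.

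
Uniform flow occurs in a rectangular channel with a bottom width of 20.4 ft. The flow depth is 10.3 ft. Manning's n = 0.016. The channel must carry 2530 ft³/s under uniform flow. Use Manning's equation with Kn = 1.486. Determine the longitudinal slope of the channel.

S = 0.0019

Flow area A = b·y = 20.4 × 10.3 = 210.1 ft². Wetted perimeter P = b + 2y = 20.4 + 2×10.3 = 41 ft.
Hydraulic radius R = A/P = 210.1/41 = 5.125 ft.
From Manning's equation, S = [nQ / (1.486 A R^(2/3))]² = [0.016 × 2530 / (1.486 × 210.1 × 5.125^(2/3))]² = 0.0019.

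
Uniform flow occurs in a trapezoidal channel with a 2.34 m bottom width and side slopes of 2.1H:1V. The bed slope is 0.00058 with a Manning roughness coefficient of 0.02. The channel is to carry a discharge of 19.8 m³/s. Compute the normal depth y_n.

y_n = 2.14 m

Manning's equation rearranged: A R^(2/3) = nQ / (1·√S) = 0.02 × 19.8 / (√0.00058) = 16.44.
Try y = 1.86 m: A R^(2/3) = 12.05 — too small.
Try y = 2.45 m: A R^(2/3) = 22.23 — too large.
Try y = 2.14 m: A R^(2/3) = 16.42 — close enough.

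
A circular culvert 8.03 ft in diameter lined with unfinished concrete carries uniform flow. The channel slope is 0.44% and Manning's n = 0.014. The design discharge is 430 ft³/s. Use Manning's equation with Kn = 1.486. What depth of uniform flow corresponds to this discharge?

y_n = 5.23 ft

Manning's equation rearranged: A R^(2/3) = nQ / (1.486·√S) = 0.014 × 430 / (1.486 × √0.0044) = 61.07.
Trying y = 6.11 ft: A R^(2/3) = 74.71 — high.
Trying y = 3.97 ft: A R^(2/3) = 39.53 — low.
Trying y = 5.23 ft: A R^(2/3) = 61.14 — close enough.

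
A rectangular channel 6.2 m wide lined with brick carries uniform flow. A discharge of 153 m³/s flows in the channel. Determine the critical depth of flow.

For a rectangular channel, critical depth y_c = (q²/g)^(1/3) where q = Q/b = 153/6.2 = 24.68 m²/s.
So y_c = (24.68²/9.81)^(1/3) = 3.96 m.

y_c = 3.96 m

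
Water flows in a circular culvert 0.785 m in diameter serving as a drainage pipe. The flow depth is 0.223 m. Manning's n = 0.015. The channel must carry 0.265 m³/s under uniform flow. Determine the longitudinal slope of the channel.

For a circular section of diameter D = 0.785 m at depth y = 0.223 m, the central angle is θ = 2 arccos(1 − 2y/D) = 2.249 rad. Then A = (D²/8)(θ − sin θ) = 0.1132 m² and P = Dθ/2 = 0.8825 m.
Hydraulic radius R = A/P = 0.1132/0.8825 = 0.1283 m.
From Manning's equation, S = [nQ / (1 A R^(2/3))]² = [0.015 × 0.265 / (1 × 0.1132 × 0.1283^(2/3))]² = 0.0191.

S = 0.0191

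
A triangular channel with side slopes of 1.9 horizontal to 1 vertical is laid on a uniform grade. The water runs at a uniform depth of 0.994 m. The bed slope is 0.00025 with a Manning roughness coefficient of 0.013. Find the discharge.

Q = 1.32 m³/s

For a triangular section with side slope z = 1.9: A = zy² = 1.9×0.994² = 1.877 m²; P = 2y√(1+z²) = 2×0.994×2.147 = 4.268 m.
Hydraulic radius R = A/P = 1.877/4.268 = 0.4398 m.
Manning's equation: Q = (1/n) A R^(2/3) S^(1/2) = (1/0.013) × 1.877 × 0.4398^(2/3) × 0.00025^(1/2) = 1.32 m³/s.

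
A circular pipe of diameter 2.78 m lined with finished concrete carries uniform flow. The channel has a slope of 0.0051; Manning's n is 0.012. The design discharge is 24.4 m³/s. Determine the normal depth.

Manning's equation rearranged: A R^(2/3) = nQ / (1·√S) = 0.012 × 24.4 / (√0.0051) = 4.1.
At y = 1.37 m: A R^(2/3) = 2.323 — low.
At y = 1.99 m: A R^(2/3) = 4.104 — ≈ 4.1.

y_n = 1.99 m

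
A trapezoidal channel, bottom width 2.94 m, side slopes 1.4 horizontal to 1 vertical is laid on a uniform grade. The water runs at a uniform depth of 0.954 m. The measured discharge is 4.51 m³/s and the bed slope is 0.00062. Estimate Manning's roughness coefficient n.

n = 0.017

With bottom width b = 2.94 m and side slope z = 1.4: A = (b + zy)y = (2.94 + 1.4×0.954)×0.954 = 4.079 m²; P = b + 2y√(1+z²) = 2.94 + 2×0.954×1.72 = 6.223 m.
Hydraulic radius R = A/P = 4.079/6.223 = 0.6555 m.
Rearranging Manning's equation: n = (1/Q) A R^(2/3) S^(1/2) = (1/4.51) × 4.079 × 0.6555^(2/3) × √0.00062 = 0.017.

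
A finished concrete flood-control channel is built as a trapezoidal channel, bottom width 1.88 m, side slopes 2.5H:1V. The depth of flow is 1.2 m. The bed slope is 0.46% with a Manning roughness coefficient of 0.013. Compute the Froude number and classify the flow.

With bottom width b = 1.88 m and side slope z = 2.5: A = (b + zy)y = (1.88 + 2.5×1.2)×1.2 = 5.856 m²; P = b + 2y√(1+z²) = 1.88 + 2×1.2×2.693 = 8.342 m.
Hydraulic radius R = A/P = 5.856/8.342 = 0.702 m.
V = (1/n) R^(2/3) √S = (1/0.013) × 0.702^(2/3) × √0.0046 = 4.121 m/s. Hydraulic depth D_h = A/T = 5.856/7.88 = 0.7431 m.
Froude number Fr = V/√(g·D_h) = 4.121/√(9.81×0.7431) = 1.53, which is greater than 1, so the flow is supercritical.

supercritical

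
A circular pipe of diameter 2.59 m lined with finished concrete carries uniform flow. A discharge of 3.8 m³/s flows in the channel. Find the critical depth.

At critical depth, Q² T / (g A³) = 1, i.e. A³/T = Q²/g = 3.8²/9.81 = 1.472.
Try y = 0.747 m: A³/T = 0.8494 — short.
Try y = 0.861 m: A³/T = 1.472 — matches.

y_c = 0.861 m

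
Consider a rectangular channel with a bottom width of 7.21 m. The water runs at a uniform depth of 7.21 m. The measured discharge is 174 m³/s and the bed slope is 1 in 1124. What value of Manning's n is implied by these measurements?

n = 0.016

Flow area A = b·y = 7.21 × 7.21 = 51.98 m². Wetted perimeter P = b + 2y = 7.21 + 2×7.21 = 21.63 m.
Hydraulic radius R = A/P = 51.98/21.63 = 2.403 m.
Rearranging Manning's equation: n = (1/Q) A R^(2/3) S^(1/2) = (1/174) × 51.98 × 2.403^(2/3) × √0.0008897 = 0.016.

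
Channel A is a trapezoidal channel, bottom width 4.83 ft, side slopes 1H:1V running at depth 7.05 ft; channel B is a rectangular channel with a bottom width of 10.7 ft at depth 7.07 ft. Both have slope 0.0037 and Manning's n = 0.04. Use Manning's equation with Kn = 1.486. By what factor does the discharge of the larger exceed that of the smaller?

1.19

Channel A: With bottom width b = 4.83 ft and side slope z = 1: A = (b + zy)y = (4.83 + 1×7.05)×7.05 = 83.75 ft²; P = b + 2y√(1+z²) = 4.83 + 2×7.05×1.414 = 24.77 ft. Hydraulic radius R = A/P = 83.75/24.77 = 3.381 ft. Q_A = (1.486/0.04)·83.75·3.381^(2/3)·√0.0037 = 426.4 ft³/s.
Channel B: Flow area A = b·y = 10.7 × 7.07 = 75.65 ft². Wetted perimeter P = b + 2y = 10.7 + 2×7.07 = 24.84 ft. Hydraulic radius R = A/P = 75.65/24.84 = 3.045 ft. Q_B = (1.486/0.04)·75.65·3.045^(2/3)·√0.0037 = 359.2 ft³/s.
The larger discharge is 426.4 ft³/s and the smaller is 359.2 ft³/s; the ratio is 1.19.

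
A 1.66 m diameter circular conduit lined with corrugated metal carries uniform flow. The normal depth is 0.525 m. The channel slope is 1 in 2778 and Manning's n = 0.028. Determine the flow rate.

For a circular section of diameter D = 1.66 m at depth y = 0.525 m, the central angle is θ = 2 arccos(1 − 2y/D) = 2.389 rad. Then A = (D²/8)(θ − sin θ) = 0.5875 m² and P = Dθ/2 = 1.983 m.
Hydraulic radius R = A/P = 0.5875/1.983 = 0.2963 m.
Manning's equation: Q = (1/n) A R^(2/3) S^(1/2) = (1/0.028) × 0.5875 × 0.2963^(2/3) × 0.00036^(1/2) = 0.177 m³/s.

Q = 0.177 m³/s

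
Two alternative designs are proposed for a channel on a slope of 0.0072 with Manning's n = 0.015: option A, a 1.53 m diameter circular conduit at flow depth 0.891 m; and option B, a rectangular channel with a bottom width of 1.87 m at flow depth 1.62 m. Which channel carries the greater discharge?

channel B

Channel A: For a circular section of diameter D = 1.53 m at depth y = 0.891 m, the central angle is θ = 2 arccos(1 − 2y/D) = 3.473 rad. Then A = (D²/8)(θ − sin θ) = 1.111 m² and P = Dθ/2 = 2.656 m. Hydraulic radius R = A/P = 1.111/2.656 = 0.4183 m. Q_A = (1/0.015)·1.111·0.4183^(2/3)·√0.0072 = 3.516 m³/s.
Channel B: Flow area A = b·y = 1.87 × 1.62 = 3.029 m². Wetted perimeter P = b + 2y = 1.87 + 2×1.62 = 5.11 m. Hydraulic radius R = A/P = 3.029/5.11 = 0.5928 m. Q_B = (1/0.015)·3.029·0.5928^(2/3)·√0.0072 = 12.09 m³/s.
Q_A = 3.516 m³/s vs Q_B = 12.09 m³/s, so channel B carries more.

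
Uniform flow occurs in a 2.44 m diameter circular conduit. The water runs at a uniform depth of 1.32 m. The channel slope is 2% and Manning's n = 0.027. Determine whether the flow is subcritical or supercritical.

For a circular section of diameter D = 2.44 m at depth y = 1.32 m, the central angle is θ = 2 arccos(1 − 2y/D) = 3.306 rad. Then A = (D²/8)(θ − sin θ) = 2.582 m² and P = Dθ/2 = 4.033 m.
Hydraulic radius R = A/P = 2.582/4.033 = 0.6401 m.
V = (1/n) R^(2/3) √S = (1/0.027) × 0.6401^(2/3) × √0.02 = 3.89 m/s. Hydraulic depth D_h = A/T = 2.582/2.432 = 1.062 m.
Froude number Fr = V/√(g·D_h) = 3.89/√(9.81×1.062) = 1.21, which is greater than 1, so the flow is supercritical.

supercritical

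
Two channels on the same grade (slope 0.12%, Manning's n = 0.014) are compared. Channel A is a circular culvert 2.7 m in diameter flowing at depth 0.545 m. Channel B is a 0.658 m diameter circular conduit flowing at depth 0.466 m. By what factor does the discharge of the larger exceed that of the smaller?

Channel A: For a circular section of diameter D = 2.7 m at depth y = 0.545 m, the central angle is θ = 2 arccos(1 − 2y/D) = 1.864 rad. Then A = (D²/8)(θ − sin θ) = 0.826 m² and P = Dθ/2 = 2.516 m. Hydraulic radius R = A/P = 0.826/2.516 = 0.3283 m. Q_A = (1/0.014)·0.826·0.3283^(2/3)·√0.0012 = 0.9726 m³/s.
Channel B: For a circular section of diameter D = 0.658 m at depth y = 0.466 m, the central angle is θ = 2 arccos(1 − 2y/D) = 4.001 rad. Then A = (D²/8)(θ − sin θ) = 0.2575 m² and P = Dθ/2 = 1.316 m. Hydraulic radius R = A/P = 0.2575/1.316 = 0.1956 m. Q_B = (1/0.014)·0.2575·0.1956^(2/3)·√0.0012 = 0.2147 m³/s.
The larger discharge is 0.9726 m³/s and the smaller is 0.2147 m³/s; the ratio is 4.53.

4.53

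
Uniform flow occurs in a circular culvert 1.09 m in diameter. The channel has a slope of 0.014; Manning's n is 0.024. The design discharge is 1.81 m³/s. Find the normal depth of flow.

y_n = 0.837 m

Manning's equation rearranged: A R^(2/3) = nQ / (1·√S) = 0.024 × 1.81 / (√0.014) = 0.3671.
Trying y = 0.749 m: A R^(2/3) = 0.3204 — too small.
Trying y = 0.927 m: A R^(2/3) = 0.4043 — too large.
Trying y = 0.837 m: A R^(2/3) = 0.3673 — matches.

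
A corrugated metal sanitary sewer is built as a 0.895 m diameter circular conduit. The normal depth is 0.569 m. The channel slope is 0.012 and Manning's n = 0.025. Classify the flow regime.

subcritical

For a circular section of diameter D = 0.895 m at depth y = 0.569 m, the central angle is θ = 2 arccos(1 − 2y/D) = 3.692 rad. Then A = (D²/8)(θ − sin θ) = 0.422 m² and P = Dθ/2 = 1.652 m.
Hydraulic radius R = A/P = 0.422/1.652 = 0.2554 m.
V = (1/n) R^(2/3) √S = (1/0.025) × 0.2554^(2/3) × √0.012 = 1.764 m/s. Hydraulic depth D_h = A/T = 0.422/0.8614 = 0.4899 m.
Froude number Fr = V/√(g·D_h) = 1.764/√(9.81×0.4899) = 0.805, which is less than 1, so the flow is subcritical.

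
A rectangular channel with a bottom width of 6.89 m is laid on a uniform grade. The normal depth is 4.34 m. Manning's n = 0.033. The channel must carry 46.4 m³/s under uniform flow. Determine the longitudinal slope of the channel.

Flow area A = b·y = 6.89 × 4.34 = 29.9 m². Wetted perimeter P = b + 2y = 6.89 + 2×4.34 = 15.57 m.
Hydraulic radius R = A/P = 29.9/15.57 = 1.921 m.
From Manning's equation, S = [nQ / (1 A R^(2/3))]² = [0.033 × 46.4 / (1 × 29.9 × 1.921^(2/3))]² = 0.0011.

S = 0.0011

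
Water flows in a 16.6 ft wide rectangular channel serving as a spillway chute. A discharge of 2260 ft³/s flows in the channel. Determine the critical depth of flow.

For a rectangular channel, critical depth y_c = (q²/g)^(1/3) where q = Q/b = 2260/16.6 = 136.1 ft²/s.
So y_c = (136.1²/32.2)^(1/3) = 8.32 ft.

y_c = 8.32 ft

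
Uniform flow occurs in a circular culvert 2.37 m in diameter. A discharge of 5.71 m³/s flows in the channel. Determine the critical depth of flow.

y_c = 1.09 m

At critical depth, Q² T / (g A³) = 1, i.e. A³/T = Q²/g = 5.71²/9.81 = 3.324.
At y = 0.853 m: A³/T = 1.284 — low.
At y = 1.27 m: A³/T = 5.9 — high.
At y = 1.09 m: A³/T = 3.29 — close enough.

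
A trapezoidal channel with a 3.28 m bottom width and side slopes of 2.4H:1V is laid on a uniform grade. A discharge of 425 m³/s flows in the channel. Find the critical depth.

At critical depth, Q² T / (g A³) = 1, i.e. A³/T = Q²/g = 425²/9.81 = 18410.
Trying y = 3.95 m: A³/T = 5757 — short.
Trying y = 5.78 m: A³/T = 31410 — over.
Trying y = 5.13 m: A³/T = 18340 — close enough.

y_c = 5.13 m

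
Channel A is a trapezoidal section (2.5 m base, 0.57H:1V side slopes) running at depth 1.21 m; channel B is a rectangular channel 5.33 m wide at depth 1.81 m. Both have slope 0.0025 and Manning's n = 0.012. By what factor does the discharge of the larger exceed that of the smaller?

3.24

Channel A: With bottom width b = 2.5 m and side slope z = 0.57: A = (b + zy)y = (2.5 + 0.57×1.21)×1.21 = 3.86 m²; P = b + 2y√(1+z²) = 2.5 + 2×1.21×1.151 = 5.286 m. Hydraulic radius R = A/P = 3.86/5.286 = 0.7302 m. Q_A = (1/0.012)·3.86·0.7302^(2/3)·√0.0025 = 13.04 m³/s.
Channel B: Flow area A = b·y = 5.33 × 1.81 = 9.647 m². Wetted perimeter P = b + 2y = 5.33 + 2×1.81 = 8.95 m. Hydraulic radius R = A/P = 9.647/8.95 = 1.078 m. Q_B = (1/0.012)·9.647·1.078^(2/3)·√0.0025 = 42.26 m³/s.
The larger discharge is 42.26 m³/s and the smaller is 13.04 m³/s; the ratio is 3.24.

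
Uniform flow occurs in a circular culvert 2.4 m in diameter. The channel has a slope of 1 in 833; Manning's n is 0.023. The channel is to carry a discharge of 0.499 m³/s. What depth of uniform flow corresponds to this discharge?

y_n = 0.52 m

Manning's equation rearranged: A R^(2/3) = nQ / (1·√S) = 0.023 × 0.499 / (√0.0012) = 0.3312.
At y = 0.368 m: A R^(2/3) = 0.1637 — short.
At y = 0.649 m: A R^(2/3) = 0.5147 — over.
At y = 0.52 m: A R^(2/3) = 0.3312 — close enough.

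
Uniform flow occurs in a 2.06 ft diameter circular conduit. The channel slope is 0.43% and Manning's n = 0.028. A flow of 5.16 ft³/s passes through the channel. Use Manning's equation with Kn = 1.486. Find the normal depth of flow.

y_n = 1.26 ft

Manning's equation rearranged: A R^(2/3) = nQ / (1.486·√S) = 0.028 × 5.16 / (1.486 × √0.0043) = 1.483.
At y = 0.957 ft: A R^(2/3) = 0.9433 — too small.
At y = 1.5 ft: A R^(2/3) = 1.885 — too large.
At y = 1.26 ft: A R^(2/3) = 1.481 — ≈ 1.483.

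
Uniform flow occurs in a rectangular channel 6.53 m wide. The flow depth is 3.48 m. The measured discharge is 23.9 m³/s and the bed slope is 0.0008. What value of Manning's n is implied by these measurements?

n = 0.0381

Flow area A = b·y = 6.53 × 3.48 = 22.72 m². Wetted perimeter P = b + 2y = 6.53 + 2×3.48 = 13.49 m.
Hydraulic radius R = A/P = 22.72/13.49 = 1.685 m.
Rearranging Manning's equation: n = (1/Q) A R^(2/3) S^(1/2) = (1/23.9) × 22.72 × 1.685^(2/3) × √0.0008 = 0.0381.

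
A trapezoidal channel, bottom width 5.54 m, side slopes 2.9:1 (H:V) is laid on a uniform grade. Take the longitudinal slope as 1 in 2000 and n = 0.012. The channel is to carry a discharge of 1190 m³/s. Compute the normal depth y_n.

Manning's equation rearranged: A R^(2/3) = nQ / (1·√S) = 0.012 × 1190 / (√0.0005) = 638.6.
At y = 9.51 m: A R^(2/3) = 912.4 — high.
At y = 6.11 m: A R^(2/3) = 315.2 — low.
At y = 8.21 m: A R^(2/3) = 638.1 — matches.

y_n = 8.21 m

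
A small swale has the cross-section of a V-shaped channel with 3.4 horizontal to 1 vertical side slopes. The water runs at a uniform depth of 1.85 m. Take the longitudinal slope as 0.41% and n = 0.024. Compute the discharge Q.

Q = 28.7 m³/s

For a triangular section with side slope z = 3.4: A = zy² = 3.4×1.85² = 11.64 m²; P = 2y√(1+z²) = 2×1.85×3.544 = 13.11 m.
Hydraulic radius R = A/P = 11.64/13.11 = 0.8874 m.
Manning's equation: Q = (1/n) A R^(2/3) S^(1/2) = (1/0.024) × 11.64 × 0.8874^(2/3) × 0.0041^(1/2) = 28.7 m³/s.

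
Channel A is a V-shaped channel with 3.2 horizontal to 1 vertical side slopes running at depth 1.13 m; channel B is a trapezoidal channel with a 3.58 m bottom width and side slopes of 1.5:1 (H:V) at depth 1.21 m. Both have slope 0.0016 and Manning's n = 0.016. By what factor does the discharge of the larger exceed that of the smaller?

2.12

Channel A: For a triangular section with side slope z = 3.2: A = zy² = 3.2×1.13² = 4.086 m²; P = 2y√(1+z²) = 2×1.13×3.353 = 7.577 m. Hydraulic radius R = A/P = 4.086/7.577 = 0.5393 m. Q_A = (1/0.016)·4.086·0.5393^(2/3)·√0.0016 = 6.768 m³/s.
Channel B: With bottom width b = 3.58 m and side slope z = 1.5: A = (b + zy)y = (3.58 + 1.5×1.21)×1.21 = 6.528 m²; P = b + 2y√(1+z²) = 3.58 + 2×1.21×1.803 = 7.943 m. Hydraulic radius R = A/P = 6.528/7.943 = 0.8219 m. Q_B = (1/0.016)·6.528·0.8219^(2/3)·√0.0016 = 14.32 m³/s.
The larger discharge is 14.32 m³/s and the smaller is 6.768 m³/s; the ratio is 2.12.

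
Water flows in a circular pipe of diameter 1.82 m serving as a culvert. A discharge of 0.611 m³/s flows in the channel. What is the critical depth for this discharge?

At critical depth, Q² T / (g A³) = 1, i.e. A³/T = Q²/g = 0.611²/9.81 = 0.03806.
Trying y = 0.473 m: A³/T = 0.09709 — too large.
Trying y = 0.372 m: A³/T = 0.03801 — matches.

y_c = 0.372 m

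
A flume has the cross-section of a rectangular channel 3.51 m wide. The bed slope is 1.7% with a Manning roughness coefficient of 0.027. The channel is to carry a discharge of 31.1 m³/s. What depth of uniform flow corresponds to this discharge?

y_n = 1.94 m

Manning's equation rearranged: A R^(2/3) = nQ / (1·√S) = 0.027 × 31.1 / (√0.017) = 6.44.
Try y = 1.4 m: A R^(2/3) = 4.159 — too small.
Try y = 2.14 m: A R^(2/3) = 7.331 — too large.
Try y = 1.94 m: A R^(2/3) = 6.448 — close enough.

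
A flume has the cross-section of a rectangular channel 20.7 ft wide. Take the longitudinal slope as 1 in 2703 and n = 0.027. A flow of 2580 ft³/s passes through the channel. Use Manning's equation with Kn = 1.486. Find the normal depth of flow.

y_n = 30.2 ft

Manning's equation rearranged: A R^(2/3) = nQ / (1.486·√S) = 0.027 × 2580 / (1.486 × √0.00037) = 2437.
At y = 35.6 ft: A R^(2/3) = 2952 — over.
At y = 24.6 ft: A R^(2/3) = 1914 — short.
At y = 30.2 ft: A R^(2/3) = 2439 — ≈ 2437.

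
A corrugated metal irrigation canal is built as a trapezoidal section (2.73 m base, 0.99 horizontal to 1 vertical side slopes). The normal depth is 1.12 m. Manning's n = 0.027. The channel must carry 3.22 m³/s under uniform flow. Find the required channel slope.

S = 0.000621

With bottom width b = 2.73 m and side slope z = 0.99: A = (b + zy)y = (2.73 + 0.99×1.12)×1.12 = 4.299 m²; P = b + 2y√(1+z²) = 2.73 + 2×1.12×1.407 = 5.882 m.
Hydraulic radius R = A/P = 4.299/5.882 = 0.7309 m.
From Manning's equation, S = [nQ / (1 A R^(2/3))]² = [0.027 × 3.22 / (1 × 4.299 × 0.7309^(2/3))]² = 0.000621.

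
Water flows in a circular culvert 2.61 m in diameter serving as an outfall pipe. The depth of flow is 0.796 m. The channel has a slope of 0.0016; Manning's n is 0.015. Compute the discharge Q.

Q = 2.17 m³/s

For a circular section of diameter D = 2.61 m at depth y = 0.796 m, the central angle is θ = 2 arccos(1 − 2y/D) = 2.34 rad. Then A = (D²/8)(θ − sin θ) = 1.381 m² and P = Dθ/2 = 3.054 m.
Hydraulic radius R = A/P = 1.381/3.054 = 0.4522 m.
Manning's equation: Q = (1/n) A R^(2/3) S^(1/2) = (1/0.015) × 1.381 × 0.4522^(2/3) × 0.0016^(1/2) = 2.17 m³/s.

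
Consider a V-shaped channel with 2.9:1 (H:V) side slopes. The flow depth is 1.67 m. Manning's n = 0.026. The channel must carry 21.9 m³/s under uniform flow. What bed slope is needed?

For a triangular section with side slope z = 2.9: A = zy² = 2.9×1.67² = 8.088 m²; P = 2y√(1+z²) = 2×1.67×3.068 = 10.25 m.
Hydraulic radius R = A/P = 8.088/10.25 = 0.7894 m.
From Manning's equation, S = [nQ / (1 A R^(2/3))]² = [0.026 × 21.9 / (1 × 8.088 × 0.7894^(2/3))]² = 0.00679.

S = 0.00679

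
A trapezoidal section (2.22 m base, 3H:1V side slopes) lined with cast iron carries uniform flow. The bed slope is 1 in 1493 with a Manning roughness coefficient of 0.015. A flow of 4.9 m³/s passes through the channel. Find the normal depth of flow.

Manning's equation rearranged: A R^(2/3) = nQ / (1·√S) = 0.015 × 4.9 / (√0.0006698) = 2.84.
Trying y = 1.03 m: A R^(2/3) = 4.003 — over.
Trying y = 0.663 m: A R^(2/3) = 1.602 — short.
Trying y = 0.876 m: A R^(2/3) = 2.841 — matches.

y_n = 0.876 m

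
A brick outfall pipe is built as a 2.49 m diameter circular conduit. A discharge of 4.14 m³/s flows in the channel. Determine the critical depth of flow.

At critical depth, Q² T / (g A³) = 1, i.e. A³/T = Q²/g = 4.14²/9.81 = 1.747.
Try y = 1.09 m: A³/T = 3.486 — over.
Try y = 0.759 m: A³/T = 0.8645 — short.
Try y = 0.911 m: A³/T = 1.75 — ≈ 1.747.

y_c = 0.911 m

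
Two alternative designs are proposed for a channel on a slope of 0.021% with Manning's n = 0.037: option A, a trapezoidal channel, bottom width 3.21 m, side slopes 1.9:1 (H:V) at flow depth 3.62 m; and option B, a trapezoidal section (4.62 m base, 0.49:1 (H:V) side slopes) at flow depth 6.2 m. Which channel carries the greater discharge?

channel B

Channel A: With bottom width b = 3.21 m and side slope z = 1.9: A = (b + zy)y = (3.21 + 1.9×3.62)×3.62 = 36.52 m²; P = b + 2y√(1+z²) = 3.21 + 2×3.62×2.147 = 18.75 m. Hydraulic radius R = A/P = 36.52/18.75 = 1.947 m. Q_A = (1/0.037)·36.52·1.947^(2/3)·√0.00021 = 22.3 m³/s.
Channel B: With bottom width b = 4.62 m and side slope z = 0.49: A = (b + zy)y = (4.62 + 0.49×6.2)×6.2 = 47.48 m²; P = b + 2y√(1+z²) = 4.62 + 2×6.2×1.114 = 18.43 m. Hydraulic radius R = A/P = 47.48/18.43 = 2.576 m. Q_B = (1/0.037)·47.48·2.576^(2/3)·√0.00021 = 34.95 m³/s.
Q_A = 22.3 m³/s vs Q_B = 34.95 m³/s, so channel B carries more.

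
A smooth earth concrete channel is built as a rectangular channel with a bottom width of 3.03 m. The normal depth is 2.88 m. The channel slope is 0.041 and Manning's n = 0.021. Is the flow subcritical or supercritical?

Flow area A = b·y = 3.03 × 2.88 = 8.726 m². Wetted perimeter P = b + 2y = 3.03 + 2×2.88 = 8.79 m.
Hydraulic radius R = A/P = 8.726/8.79 = 0.9928 m.
V = (1/n) R^(2/3) √S = (1/0.021) × 0.9928^(2/3) × √0.041 = 9.596 m/s. Hydraulic depth D_h = A/T = 8.726/3.03 = 2.88 m.
Froude number Fr = V/√(g·D_h) = 9.596/√(9.81×2.88) = 1.81, which is greater than 1, so the flow is supercritical.

supercritical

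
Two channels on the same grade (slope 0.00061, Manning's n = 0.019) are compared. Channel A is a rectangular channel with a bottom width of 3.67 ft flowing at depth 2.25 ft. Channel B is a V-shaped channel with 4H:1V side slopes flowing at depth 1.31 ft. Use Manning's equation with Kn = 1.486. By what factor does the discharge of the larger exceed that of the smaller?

1.64

Channel A: Flow area A = b·y = 3.67 × 2.25 = 8.258 ft². Wetted perimeter P = b + 2y = 3.67 + 2×2.25 = 8.17 ft. Hydraulic radius R = A/P = 8.258/8.17 = 1.011 ft. Q_A = (1.486/0.019)·8.258·1.011^(2/3)·√0.00061 = 16.06 ft³/s.
Channel B: For a triangular section with side slope z = 4: A = zy² = 4×1.31² = 6.864 ft²; P = 2y√(1+z²) = 2×1.31×4.123 = 10.8 ft. Hydraulic radius R = A/P = 6.864/10.8 = 0.6354 ft. Q_B = (1.486/0.019)·6.864·0.6354^(2/3)·√0.00061 = 9.801 ft³/s.
The larger discharge is 16.06 ft³/s and the smaller is 9.801 ft³/s; the ratio is 1.64.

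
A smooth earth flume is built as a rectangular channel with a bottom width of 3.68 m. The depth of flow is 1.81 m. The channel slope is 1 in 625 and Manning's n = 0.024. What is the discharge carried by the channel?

Q = 10.4 m³/s

Flow area A = b·y = 3.68 × 1.81 = 6.661 m². Wetted perimeter P = b + 2y = 3.68 + 2×1.81 = 7.3 m.
Hydraulic radius R = A/P = 6.661/7.3 = 0.9124 m.
Manning's equation: Q = (1/n) A R^(2/3) S^(1/2) = (1/0.024) × 6.661 × 0.9124^(2/3) × 0.0016^(1/2) = 10.4 m³/s.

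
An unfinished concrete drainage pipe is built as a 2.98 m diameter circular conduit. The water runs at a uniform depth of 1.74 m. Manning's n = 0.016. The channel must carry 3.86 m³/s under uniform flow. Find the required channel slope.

S = 0.00028

For a circular section of diameter D = 2.98 m at depth y = 1.74 m, the central angle is θ = 2 arccos(1 − 2y/D) = 3.479 rad. Then A = (D²/8)(θ − sin θ) = 4.229 m² and P = Dθ/2 = 5.183 m.
Hydraulic radius R = A/P = 4.229/5.183 = 0.8158 m.
From Manning's equation, S = [nQ / (1 A R^(2/3))]² = [0.016 × 3.86 / (1 × 4.229 × 0.8158^(2/3))]² = 0.00028.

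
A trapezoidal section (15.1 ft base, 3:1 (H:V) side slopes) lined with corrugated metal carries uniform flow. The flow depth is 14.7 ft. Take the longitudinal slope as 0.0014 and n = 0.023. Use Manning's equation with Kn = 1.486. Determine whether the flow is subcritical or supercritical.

subcritical

With bottom width b = 15.1 ft and side slope z = 3: A = (b + zy)y = (15.1 + 3×14.7)×14.7 = 870.2 ft²; P = b + 2y√(1+z²) = 15.1 + 2×14.7×3.162 = 108.1 ft.
Hydraulic radius R = A/P = 870.2/108.1 = 8.052 ft.
V = (1.486/n) R^(2/3) √S = (1.486/0.023) × 8.052^(2/3) × √0.0014 = 9.712 ft/s. Hydraulic depth D_h = A/T = 870.2/103.3 = 8.424 ft.
Froude number Fr = V/√(g·D_h) = 9.712/√(32.2×8.424) = 0.59, which is less than 1, so the flow is subcritical.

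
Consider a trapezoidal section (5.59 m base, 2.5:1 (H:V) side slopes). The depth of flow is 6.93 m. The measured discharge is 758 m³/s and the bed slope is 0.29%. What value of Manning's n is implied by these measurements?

n = 0.027

With bottom width b = 5.59 m and side slope z = 2.5: A = (b + zy)y = (5.59 + 2.5×6.93)×6.93 = 158.8 m²; P = b + 2y√(1+z²) = 5.59 + 2×6.93×2.693 = 42.91 m.
Hydraulic radius R = A/P = 158.8/42.91 = 3.701 m.
Rearranging Manning's equation: n = (1/Q) A R^(2/3) S^(1/2) = (1/758) × 158.8 × 3.701^(2/3) × √0.0029 = 0.027.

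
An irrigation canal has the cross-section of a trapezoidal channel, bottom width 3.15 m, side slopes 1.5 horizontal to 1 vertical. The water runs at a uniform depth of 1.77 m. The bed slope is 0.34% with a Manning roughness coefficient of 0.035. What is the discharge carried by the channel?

Q = 18 m³/s

With bottom width b = 3.15 m and side slope z = 1.5: A = (b + zy)y = (3.15 + 1.5×1.77)×1.77 = 10.27 m²; P = b + 2y√(1+z²) = 3.15 + 2×1.77×1.803 = 9.532 m.
Hydraulic radius R = A/P = 10.27/9.532 = 1.078 m.
Manning's equation: Q = (1/n) A R^(2/3) S^(1/2) = (1/0.035) × 10.27 × 1.078^(2/3) × 0.0034^(1/2) = 18 m³/s.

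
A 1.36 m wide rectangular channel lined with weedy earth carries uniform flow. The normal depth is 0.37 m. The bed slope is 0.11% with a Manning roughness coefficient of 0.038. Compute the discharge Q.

Q = 0.169 m³/s

Flow area A = b·y = 1.36 × 0.37 = 0.5032 m². Wetted perimeter P = b + 2y = 1.36 + 2×0.37 = 2.1 m.
Hydraulic radius R = A/P = 0.5032/2.1 = 0.2396 m.
Manning's equation: Q = (1/n) A R^(2/3) S^(1/2) = (1/0.038) × 0.5032 × 0.2396^(2/3) × 0.0011^(1/2) = 0.169 m³/s.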